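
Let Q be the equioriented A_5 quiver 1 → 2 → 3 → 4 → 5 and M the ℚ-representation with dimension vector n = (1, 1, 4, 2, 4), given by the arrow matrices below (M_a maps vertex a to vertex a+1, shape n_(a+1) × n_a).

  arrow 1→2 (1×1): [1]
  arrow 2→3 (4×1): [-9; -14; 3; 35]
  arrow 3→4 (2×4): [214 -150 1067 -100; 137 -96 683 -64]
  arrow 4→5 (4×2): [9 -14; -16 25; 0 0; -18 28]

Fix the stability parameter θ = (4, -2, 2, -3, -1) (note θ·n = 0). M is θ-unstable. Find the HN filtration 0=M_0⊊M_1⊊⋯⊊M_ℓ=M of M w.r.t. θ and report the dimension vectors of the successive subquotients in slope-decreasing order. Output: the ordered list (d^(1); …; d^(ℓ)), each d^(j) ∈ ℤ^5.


Interval decomposition of M: I[1,5], I[3,3]^2, I[3,5], I[5,5]^2.
HN type (ℓ=4): μ^(1)=2; μ^(2)=0; μ^(3)=-2/3; μ^(4)=-1

((0, 0, 2, 0, 0); (1, 1, 1, 1, 1); (0, 0, 1, 1, 1); (0, 0, 0, 0, 2))


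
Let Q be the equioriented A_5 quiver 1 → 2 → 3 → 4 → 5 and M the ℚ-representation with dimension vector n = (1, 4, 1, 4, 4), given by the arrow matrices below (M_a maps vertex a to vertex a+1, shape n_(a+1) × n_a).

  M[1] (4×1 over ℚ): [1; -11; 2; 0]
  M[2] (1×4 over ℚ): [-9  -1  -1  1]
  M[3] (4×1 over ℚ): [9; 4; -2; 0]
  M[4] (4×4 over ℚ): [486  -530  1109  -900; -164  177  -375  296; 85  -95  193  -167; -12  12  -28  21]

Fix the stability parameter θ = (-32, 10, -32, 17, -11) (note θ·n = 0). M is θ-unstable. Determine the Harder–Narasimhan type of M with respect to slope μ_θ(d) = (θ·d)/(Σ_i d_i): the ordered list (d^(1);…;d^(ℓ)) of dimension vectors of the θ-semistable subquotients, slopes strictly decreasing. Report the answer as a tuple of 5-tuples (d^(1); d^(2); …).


Interval decomposition of M: I[1,2], I[2,2]^2, I[2,5], I[4,5]^3.
HN type (ℓ=4): μ^(1)=10; μ^(2)=3; μ^(3)=-11; μ^(4)=-32

((0, 3, 0, 0, 0); (0, 0, 0, 4, 4); (0, 1, 1, 0, 0); (1, 0, 0, 0, 0))


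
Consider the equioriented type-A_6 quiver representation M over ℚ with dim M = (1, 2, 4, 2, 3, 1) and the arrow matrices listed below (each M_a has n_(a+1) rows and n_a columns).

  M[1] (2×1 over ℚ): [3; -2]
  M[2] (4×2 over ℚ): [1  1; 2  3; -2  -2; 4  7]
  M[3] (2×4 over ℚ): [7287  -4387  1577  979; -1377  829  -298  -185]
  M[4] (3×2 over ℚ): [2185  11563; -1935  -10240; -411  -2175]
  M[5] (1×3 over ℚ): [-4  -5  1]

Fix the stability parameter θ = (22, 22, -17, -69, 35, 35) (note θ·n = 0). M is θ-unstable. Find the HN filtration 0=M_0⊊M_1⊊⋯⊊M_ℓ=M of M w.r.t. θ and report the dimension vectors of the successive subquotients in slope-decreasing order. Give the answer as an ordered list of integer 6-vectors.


Barcode: M ≅ I[1,6], I[2,3], I[3,3], I[3,5], I[5,5]. HN layers by μ_θ (5 steps, strictly decreasing):
  μ^(1)=35; μ^(2)=5/2; μ^(3)=-21/2; μ^(4)=-17; μ^(5)=-43

((0, 0, 0, 0, 3, 1); (0, 1, 1, 0, 0, 0); (1, 1, 1, 1, 0, 0); (0, 0, 1, 0, 0, 0); (0, 0, 1, 1, 0, 0))


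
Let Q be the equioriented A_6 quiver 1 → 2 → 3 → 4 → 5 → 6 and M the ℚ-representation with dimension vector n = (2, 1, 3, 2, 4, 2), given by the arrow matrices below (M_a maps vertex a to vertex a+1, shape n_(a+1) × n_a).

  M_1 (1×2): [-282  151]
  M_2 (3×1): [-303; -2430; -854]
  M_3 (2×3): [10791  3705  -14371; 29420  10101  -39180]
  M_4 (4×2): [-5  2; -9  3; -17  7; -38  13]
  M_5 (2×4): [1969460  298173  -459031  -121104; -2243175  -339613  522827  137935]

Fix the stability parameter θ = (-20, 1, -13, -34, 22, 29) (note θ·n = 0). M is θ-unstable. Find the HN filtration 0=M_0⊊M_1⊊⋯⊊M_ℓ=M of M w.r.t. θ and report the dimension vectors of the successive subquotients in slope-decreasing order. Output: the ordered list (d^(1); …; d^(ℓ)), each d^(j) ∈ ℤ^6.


Via rank(M_{q-1}∘⋯∘M_p): M ≅ I[1,1], I[1,6], I[3,3], I[3,5], I[5,5], I[5,6].
μ_θ-semistable layers: μ^(1)=29; μ^(2)=22; μ^(3)=-13; μ^(4)=-46/3; μ^(5)=-20; μ^(6)=-47/2

((0, 0, 0, 0, 0, 2); (0, 0, 0, 0, 4, 0); (0, 0, 1, 0, 0, 0); (0, 1, 1, 1, 0, 0); (2, 0, 0, 0, 0, 0); (0, 0, 1, 1, 0, 0))


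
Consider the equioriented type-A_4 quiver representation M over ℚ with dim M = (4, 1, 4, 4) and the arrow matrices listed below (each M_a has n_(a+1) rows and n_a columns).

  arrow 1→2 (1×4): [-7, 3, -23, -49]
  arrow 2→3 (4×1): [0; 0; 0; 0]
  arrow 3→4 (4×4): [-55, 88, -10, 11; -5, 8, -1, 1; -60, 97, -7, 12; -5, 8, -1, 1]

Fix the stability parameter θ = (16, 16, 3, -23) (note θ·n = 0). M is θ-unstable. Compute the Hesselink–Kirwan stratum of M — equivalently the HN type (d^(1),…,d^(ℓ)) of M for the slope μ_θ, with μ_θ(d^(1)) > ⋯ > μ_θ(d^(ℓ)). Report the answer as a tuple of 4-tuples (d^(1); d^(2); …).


Interval decomposition of M: I[1,1]^3, I[1,2], I[3,3], I[3,4]^3, I[4,4].
HN type (ℓ=4): μ^(1)=16; μ^(2)=3; μ^(3)=-10; μ^(4)=-23

((4, 1, 0, 0); (0, 0, 1, 0); (0, 0, 3, 3); (0, 0, 0, 1))


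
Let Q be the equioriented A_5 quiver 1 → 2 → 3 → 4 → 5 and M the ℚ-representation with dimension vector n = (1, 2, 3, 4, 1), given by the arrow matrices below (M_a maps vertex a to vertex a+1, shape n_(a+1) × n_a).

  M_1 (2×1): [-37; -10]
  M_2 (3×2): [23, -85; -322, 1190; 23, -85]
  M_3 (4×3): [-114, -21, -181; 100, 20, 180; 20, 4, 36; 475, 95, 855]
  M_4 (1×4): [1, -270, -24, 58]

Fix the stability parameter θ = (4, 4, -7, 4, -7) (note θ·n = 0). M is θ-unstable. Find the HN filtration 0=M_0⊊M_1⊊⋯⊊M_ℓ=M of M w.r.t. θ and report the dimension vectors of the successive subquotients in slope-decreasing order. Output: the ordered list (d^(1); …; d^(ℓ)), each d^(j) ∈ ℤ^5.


Interval decomposition of M: I[1,5], I[2,2], I[3,3], I[3,4], I[4,4]^2.
HN type (ℓ=3): μ^(1)=4; μ^(2)=-2/5; μ^(3)=-7

((0, 1, 0, 3, 0); (1, 1, 1, 1, 1); (0, 0, 2, 0, 0))


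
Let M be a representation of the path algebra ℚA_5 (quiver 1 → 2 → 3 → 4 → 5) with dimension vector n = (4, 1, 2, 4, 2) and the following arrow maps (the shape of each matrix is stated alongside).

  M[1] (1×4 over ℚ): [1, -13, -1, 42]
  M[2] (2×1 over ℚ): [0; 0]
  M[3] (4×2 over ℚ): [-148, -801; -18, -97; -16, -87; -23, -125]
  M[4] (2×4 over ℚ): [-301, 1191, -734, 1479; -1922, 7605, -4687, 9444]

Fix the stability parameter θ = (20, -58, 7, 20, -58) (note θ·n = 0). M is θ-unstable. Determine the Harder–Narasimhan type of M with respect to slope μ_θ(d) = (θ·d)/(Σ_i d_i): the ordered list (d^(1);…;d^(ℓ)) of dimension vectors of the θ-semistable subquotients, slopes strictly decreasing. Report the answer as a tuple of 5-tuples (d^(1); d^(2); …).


Via rank(M_{q-1}∘⋯∘M_p): M ≅ I[1,1]^3, I[1,2], I[3,4], I[3,5], I[4,4], I[4,5].
μ_θ-semistable layers: μ^(1)=20; μ^(2)=7; μ^(3)=-31/3; μ^(4)=-19

((3, 0, 0, 2, 0); (0, 0, 1, 0, 0); (0, 0, 1, 1, 1); (1, 1, 0, 1, 1))


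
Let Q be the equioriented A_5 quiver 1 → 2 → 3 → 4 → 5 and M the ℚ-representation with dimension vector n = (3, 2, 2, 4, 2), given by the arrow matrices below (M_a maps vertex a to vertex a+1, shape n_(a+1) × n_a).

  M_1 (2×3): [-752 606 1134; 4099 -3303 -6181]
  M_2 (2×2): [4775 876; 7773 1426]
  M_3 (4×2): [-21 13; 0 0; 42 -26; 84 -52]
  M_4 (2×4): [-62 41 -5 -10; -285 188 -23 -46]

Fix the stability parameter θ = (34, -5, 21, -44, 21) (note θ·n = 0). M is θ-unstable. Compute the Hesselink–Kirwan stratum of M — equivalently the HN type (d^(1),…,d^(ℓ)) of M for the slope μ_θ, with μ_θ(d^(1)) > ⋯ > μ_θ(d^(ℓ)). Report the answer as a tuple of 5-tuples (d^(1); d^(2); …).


Via rank(M_{q-1}∘⋯∘M_p): M ≅ I[1,1], I[1,3], I[1,5], I[4,4]^2, I[4,5].
μ_θ-semistable layers: μ^(1)=34; μ^(2)=21; μ^(3)=29/2; μ^(4)=3/2; μ^(5)=-44

((1, 0, 0, 0, 0); (0, 0, 1, 0, 2); (1, 1, 0, 0, 0); (1, 1, 1, 1, 0); (0, 0, 0, 3, 0))


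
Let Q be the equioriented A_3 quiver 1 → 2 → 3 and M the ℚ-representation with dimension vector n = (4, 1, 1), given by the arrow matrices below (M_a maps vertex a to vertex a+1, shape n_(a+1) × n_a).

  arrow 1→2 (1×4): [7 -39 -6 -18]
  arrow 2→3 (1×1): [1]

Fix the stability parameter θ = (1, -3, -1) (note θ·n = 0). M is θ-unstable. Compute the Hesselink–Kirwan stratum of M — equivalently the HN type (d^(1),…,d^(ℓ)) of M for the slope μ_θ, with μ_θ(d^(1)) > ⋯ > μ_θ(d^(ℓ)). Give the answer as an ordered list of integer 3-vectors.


Interval decomposition of M: I[1,1]^3, I[1,3].
HN type (ℓ=2): μ^(1)=1; μ^(2)=-1

((3, 0, 0); (1, 1, 1))


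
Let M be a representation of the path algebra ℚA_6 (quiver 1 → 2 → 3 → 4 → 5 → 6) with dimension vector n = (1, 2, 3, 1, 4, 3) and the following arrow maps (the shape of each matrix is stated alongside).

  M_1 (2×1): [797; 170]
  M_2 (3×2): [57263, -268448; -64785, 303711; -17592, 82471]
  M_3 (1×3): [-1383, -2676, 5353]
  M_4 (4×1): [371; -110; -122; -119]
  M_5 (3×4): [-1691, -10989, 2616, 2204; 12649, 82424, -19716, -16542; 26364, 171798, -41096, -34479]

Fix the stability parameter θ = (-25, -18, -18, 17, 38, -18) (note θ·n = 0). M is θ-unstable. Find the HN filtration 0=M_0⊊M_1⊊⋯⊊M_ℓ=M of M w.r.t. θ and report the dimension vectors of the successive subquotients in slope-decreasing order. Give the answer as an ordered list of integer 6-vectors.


Interval decomposition of M: I[1,6], I[2,3], I[3,3], I[5,5], I[5,6]^2.
HN type (ℓ=5): μ^(1)=38; μ^(2)=37/3; μ^(3)=10; μ^(4)=-18; μ^(5)=-25

((0, 0, 0, 0, 1, 0); (0, 0, 0, 1, 1, 1); (0, 0, 0, 0, 2, 2); (0, 2, 3, 0, 0, 0); (1, 0, 0, 0, 0, 0))


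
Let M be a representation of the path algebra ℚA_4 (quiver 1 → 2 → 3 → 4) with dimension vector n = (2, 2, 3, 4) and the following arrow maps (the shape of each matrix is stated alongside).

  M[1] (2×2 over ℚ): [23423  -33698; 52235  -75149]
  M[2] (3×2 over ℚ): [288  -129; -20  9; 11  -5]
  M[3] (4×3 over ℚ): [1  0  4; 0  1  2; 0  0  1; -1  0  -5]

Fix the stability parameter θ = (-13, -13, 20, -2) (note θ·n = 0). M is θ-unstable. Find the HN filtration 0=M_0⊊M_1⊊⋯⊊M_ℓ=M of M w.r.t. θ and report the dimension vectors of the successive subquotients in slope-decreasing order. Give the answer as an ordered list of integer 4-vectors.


Barcode: M ≅ I[1,4]^2, I[3,4], I[4,4]. HN layers by μ_θ (3 steps, strictly decreasing):
  μ^(1)=9; μ^(2)=-2; μ^(3)=-13

((0, 0, 3, 3); (0, 0, 0, 1); (2, 2, 0, 0))


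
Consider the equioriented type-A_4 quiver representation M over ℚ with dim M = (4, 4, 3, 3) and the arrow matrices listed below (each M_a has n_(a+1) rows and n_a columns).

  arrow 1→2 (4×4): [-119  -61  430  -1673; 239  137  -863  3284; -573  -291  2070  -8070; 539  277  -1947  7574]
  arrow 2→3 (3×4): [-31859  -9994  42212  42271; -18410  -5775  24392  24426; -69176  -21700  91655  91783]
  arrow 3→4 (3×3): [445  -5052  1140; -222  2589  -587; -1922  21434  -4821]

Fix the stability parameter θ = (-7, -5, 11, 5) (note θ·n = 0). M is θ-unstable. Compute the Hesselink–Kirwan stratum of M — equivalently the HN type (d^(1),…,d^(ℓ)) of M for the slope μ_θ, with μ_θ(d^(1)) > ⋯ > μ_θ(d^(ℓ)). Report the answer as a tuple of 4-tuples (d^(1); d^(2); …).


Via rank(M_{q-1}∘⋯∘M_p): M ≅ I[1,1], I[1,4]^3, I[2,2].
μ_θ-semistable layers: μ^(1)=8; μ^(2)=-5; μ^(3)=-7

((0, 0, 3, 3); (0, 4, 0, 0); (4, 0, 0, 0))


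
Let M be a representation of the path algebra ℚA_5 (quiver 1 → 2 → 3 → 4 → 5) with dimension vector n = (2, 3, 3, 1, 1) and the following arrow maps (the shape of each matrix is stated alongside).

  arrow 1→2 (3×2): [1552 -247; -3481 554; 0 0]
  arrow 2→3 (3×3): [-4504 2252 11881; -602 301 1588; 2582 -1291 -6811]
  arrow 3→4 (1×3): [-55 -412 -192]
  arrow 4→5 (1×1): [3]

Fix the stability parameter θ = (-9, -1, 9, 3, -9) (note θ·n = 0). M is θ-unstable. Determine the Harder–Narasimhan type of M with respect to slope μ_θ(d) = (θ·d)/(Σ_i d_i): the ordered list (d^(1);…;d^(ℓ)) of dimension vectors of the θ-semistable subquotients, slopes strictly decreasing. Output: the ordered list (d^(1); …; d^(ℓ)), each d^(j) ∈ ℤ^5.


Via rank(M_{q-1}∘⋯∘M_p): M ≅ I[1,2], I[1,3], I[2,5], I[3,3].
μ_θ-semistable layers: μ^(1)=9; μ^(2)=1; μ^(3)=-1; μ^(4)=-9

((0, 0, 2, 0, 0); (0, 0, 1, 1, 1); (0, 3, 0, 0, 0); (2, 0, 0, 0, 0))


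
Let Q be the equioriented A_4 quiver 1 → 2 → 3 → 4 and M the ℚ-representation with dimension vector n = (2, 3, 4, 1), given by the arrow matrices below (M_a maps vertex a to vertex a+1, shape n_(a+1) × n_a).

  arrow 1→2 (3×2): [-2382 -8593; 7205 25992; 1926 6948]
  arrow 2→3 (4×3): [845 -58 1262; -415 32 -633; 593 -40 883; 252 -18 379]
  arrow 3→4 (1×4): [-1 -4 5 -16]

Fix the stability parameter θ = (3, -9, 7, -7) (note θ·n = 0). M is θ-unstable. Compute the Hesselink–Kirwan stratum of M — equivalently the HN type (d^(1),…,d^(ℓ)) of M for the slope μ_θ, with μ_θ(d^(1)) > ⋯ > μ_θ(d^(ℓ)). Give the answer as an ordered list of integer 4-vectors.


Barcode: M ≅ I[1,2], I[1,3], I[2,4], I[3,3]^2. HN layers by μ_θ (4 steps, strictly decreasing):
  μ^(1)=7; μ^(2)=0; μ^(3)=-3; μ^(4)=-9

((0, 0, 3, 0); (0, 0, 1, 1); (2, 2, 0, 0); (0, 1, 0, 0))


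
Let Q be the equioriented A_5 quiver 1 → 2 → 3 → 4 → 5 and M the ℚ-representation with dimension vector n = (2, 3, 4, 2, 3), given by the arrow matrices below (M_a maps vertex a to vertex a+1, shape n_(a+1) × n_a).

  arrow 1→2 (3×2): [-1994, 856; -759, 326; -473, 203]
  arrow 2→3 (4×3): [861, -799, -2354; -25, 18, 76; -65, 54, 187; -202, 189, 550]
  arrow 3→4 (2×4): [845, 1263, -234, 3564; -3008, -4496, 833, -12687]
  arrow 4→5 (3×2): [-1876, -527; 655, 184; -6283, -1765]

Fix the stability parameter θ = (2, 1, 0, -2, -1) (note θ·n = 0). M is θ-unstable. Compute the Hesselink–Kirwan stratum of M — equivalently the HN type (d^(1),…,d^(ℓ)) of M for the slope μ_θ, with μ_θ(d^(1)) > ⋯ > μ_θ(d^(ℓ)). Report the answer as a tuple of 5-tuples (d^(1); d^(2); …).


Interval decomposition of M: I[1,5]^2, I[2,3], I[3,3], I[5,5].
HN type (ℓ=3): μ^(1)=1/2; μ^(2)=0; μ^(3)=-1

((0, 1, 1, 0, 0); (2, 2, 3, 2, 2); (0, 0, 0, 0, 1))


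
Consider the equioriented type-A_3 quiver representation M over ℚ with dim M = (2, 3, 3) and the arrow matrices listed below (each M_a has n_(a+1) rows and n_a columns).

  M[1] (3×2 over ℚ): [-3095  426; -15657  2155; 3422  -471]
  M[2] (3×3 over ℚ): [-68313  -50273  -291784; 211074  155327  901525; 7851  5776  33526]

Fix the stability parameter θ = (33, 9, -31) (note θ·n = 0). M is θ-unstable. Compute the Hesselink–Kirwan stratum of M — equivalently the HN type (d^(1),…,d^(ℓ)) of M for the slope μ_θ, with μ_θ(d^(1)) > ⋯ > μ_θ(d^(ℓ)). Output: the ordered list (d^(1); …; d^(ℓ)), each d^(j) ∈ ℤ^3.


Via rank(M_{q-1}∘⋯∘M_p): M ≅ I[1,3]^2, I[2,3].
μ_θ-semistable layers: μ^(1)=11/3; μ^(2)=-11

((2, 2, 2); (0, 1, 1))


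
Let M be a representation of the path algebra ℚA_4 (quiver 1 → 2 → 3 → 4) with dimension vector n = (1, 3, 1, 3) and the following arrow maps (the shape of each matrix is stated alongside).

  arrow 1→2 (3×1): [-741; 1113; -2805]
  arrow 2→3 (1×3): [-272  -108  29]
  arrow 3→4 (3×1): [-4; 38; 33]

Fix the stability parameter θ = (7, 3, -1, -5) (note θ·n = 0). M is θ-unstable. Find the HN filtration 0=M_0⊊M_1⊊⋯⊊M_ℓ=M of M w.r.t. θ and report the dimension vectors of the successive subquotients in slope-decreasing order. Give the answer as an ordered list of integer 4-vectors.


Interval decomposition of M: I[1,4], I[2,2]^2, I[4,4]^2.
HN type (ℓ=3): μ^(1)=3; μ^(2)=1; μ^(3)=-5

((0, 2, 0, 0); (1, 1, 1, 1); (0, 0, 0, 2))


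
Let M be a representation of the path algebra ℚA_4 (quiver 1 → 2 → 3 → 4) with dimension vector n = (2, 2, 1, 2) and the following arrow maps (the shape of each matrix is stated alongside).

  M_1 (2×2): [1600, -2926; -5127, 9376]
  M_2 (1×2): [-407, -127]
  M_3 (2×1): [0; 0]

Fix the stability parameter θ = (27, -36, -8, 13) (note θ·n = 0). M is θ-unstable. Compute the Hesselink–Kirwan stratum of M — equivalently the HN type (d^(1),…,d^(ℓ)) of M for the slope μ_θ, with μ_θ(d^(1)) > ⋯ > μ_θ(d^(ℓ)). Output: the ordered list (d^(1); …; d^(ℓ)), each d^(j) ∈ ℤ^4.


Via rank(M_{q-1}∘⋯∘M_p): M ≅ I[1,2], I[1,3], I[4,4]^2.
μ_θ-semistable layers: μ^(1)=13; μ^(2)=-9/2; μ^(3)=-17/3

((0, 0, 0, 2); (1, 1, 0, 0); (1, 1, 1, 0))


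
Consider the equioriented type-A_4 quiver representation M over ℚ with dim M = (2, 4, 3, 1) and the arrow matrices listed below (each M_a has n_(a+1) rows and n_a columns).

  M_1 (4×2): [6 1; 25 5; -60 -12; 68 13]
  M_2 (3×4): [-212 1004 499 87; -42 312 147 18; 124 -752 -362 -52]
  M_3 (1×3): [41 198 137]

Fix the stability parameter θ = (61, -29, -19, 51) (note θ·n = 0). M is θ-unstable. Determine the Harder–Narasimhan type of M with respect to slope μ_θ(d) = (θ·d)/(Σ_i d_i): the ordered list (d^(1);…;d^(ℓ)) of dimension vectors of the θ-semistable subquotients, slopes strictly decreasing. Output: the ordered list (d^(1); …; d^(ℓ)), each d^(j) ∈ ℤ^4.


Via rank(M_{q-1}∘⋯∘M_p): M ≅ I[1,2], I[1,4], I[2,2], I[2,3], I[3,3].
μ_θ-semistable layers: μ^(1)=51; μ^(2)=16; μ^(3)=13/3; μ^(4)=-19; μ^(5)=-29

((0, 0, 0, 1); (1, 1, 0, 0); (1, 1, 1, 0); (0, 0, 2, 0); (0, 2, 0, 0))


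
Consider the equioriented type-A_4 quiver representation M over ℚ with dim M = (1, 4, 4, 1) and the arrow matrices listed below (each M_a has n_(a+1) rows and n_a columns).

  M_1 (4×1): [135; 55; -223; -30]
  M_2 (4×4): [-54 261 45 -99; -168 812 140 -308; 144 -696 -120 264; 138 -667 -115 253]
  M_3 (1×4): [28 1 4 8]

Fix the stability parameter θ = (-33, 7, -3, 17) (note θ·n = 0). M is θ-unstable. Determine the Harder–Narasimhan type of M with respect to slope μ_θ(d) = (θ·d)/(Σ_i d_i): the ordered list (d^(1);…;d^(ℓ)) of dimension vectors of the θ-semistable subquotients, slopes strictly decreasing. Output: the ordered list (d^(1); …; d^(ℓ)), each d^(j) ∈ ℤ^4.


Via rank(M_{q-1}∘⋯∘M_p): M ≅ I[1,2], I[2,2]^2, I[2,3], I[3,3]^2, I[3,4].
μ_θ-semistable layers: μ^(1)=17; μ^(2)=7; μ^(3)=2; μ^(4)=-3; μ^(5)=-33

((0, 0, 0, 1); (0, 3, 0, 0); (0, 1, 1, 0); (0, 0, 3, 0); (1, 0, 0, 0))


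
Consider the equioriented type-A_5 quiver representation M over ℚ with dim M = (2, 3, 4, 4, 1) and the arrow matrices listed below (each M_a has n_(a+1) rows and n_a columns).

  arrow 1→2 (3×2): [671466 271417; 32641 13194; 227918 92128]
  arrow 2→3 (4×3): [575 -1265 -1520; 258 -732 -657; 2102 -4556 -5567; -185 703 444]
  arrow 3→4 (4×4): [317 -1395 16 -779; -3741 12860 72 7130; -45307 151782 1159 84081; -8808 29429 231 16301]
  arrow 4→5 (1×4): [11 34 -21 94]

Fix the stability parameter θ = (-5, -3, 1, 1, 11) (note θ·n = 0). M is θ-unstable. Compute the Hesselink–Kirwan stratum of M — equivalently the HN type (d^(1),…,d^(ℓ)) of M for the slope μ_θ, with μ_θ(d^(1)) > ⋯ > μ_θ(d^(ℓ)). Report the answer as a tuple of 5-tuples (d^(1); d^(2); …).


Barcode: M ≅ I[1,2], I[1,4], I[2,4], I[3,4], I[3,5]. HN layers by μ_θ (4 steps, strictly decreasing):
  μ^(1)=11; μ^(2)=1; μ^(3)=-3; μ^(4)=-5

((0, 0, 0, 0, 1); (0, 0, 4, 4, 0); (0, 3, 0, 0, 0); (2, 0, 0, 0, 0))


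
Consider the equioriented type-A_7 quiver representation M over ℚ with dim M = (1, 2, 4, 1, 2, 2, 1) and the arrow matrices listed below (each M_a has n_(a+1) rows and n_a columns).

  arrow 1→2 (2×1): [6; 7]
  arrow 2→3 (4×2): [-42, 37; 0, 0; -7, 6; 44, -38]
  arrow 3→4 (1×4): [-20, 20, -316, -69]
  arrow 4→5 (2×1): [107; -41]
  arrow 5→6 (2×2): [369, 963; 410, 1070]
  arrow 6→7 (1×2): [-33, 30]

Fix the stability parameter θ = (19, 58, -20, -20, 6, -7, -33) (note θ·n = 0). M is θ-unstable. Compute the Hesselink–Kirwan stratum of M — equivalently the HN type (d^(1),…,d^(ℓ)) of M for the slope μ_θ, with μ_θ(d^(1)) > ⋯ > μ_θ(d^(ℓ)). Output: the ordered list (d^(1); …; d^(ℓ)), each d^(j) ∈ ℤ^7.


Via rank(M_{q-1}∘⋯∘M_p): M ≅ I[1,5], I[2,3], I[3,3]^2, I[5,7], I[6,6].
μ_θ-semistable layers: μ^(1)=19; μ^(2)=43/5; μ^(3)=-7; μ^(4)=-34/3; μ^(5)=-20

((0, 1, 1, 0, 0, 0, 0); (1, 1, 1, 1, 1, 0, 0); (0, 0, 0, 0, 0, 1, 0); (0, 0, 0, 0, 1, 1, 1); (0, 0, 2, 0, 0, 0, 0))


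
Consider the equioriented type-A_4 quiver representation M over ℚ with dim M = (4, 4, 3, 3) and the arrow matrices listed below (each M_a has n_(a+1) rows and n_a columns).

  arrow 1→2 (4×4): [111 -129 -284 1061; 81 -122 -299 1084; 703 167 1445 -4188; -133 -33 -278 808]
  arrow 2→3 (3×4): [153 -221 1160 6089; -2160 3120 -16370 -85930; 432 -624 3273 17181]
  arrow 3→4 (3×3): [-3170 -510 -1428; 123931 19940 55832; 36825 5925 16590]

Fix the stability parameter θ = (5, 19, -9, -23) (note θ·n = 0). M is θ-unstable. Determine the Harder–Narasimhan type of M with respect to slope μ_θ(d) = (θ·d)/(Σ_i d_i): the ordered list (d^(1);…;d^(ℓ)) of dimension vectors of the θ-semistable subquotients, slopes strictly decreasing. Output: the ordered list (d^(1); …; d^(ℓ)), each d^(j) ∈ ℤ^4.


Via rank(M_{q-1}∘⋯∘M_p): M ≅ I[1,2]^2, I[1,4]^2, I[3,3], I[4,4].
μ_θ-semistable layers: μ^(1)=19; μ^(2)=5; μ^(3)=-2; μ^(4)=-9; μ^(5)=-23

((0, 2, 0, 0); (2, 0, 0, 0); (2, 2, 2, 2); (0, 0, 1, 0); (0, 0, 0, 1))


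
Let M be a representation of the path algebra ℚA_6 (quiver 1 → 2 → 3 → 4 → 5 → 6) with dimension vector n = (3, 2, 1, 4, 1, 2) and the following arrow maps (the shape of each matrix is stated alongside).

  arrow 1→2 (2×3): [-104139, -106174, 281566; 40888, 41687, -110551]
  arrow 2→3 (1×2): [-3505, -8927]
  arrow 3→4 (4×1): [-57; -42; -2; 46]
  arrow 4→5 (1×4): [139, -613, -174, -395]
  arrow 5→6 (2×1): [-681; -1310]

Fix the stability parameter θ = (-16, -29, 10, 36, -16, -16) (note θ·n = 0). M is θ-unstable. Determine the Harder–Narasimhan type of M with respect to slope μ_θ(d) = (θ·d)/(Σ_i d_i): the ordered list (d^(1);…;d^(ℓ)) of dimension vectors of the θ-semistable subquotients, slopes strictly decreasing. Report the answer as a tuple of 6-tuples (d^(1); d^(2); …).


Interval decomposition of M: I[1,1], I[1,2], I[1,6], I[4,4]^3, I[6,6].
HN type (ℓ=4): μ^(1)=36; μ^(2)=7/2; μ^(3)=-16; μ^(4)=-45/2

((0, 0, 0, 3, 0, 0); (0, 0, 1, 1, 1, 1); (1, 0, 0, 0, 0, 1); (2, 2, 0, 0, 0, 0))


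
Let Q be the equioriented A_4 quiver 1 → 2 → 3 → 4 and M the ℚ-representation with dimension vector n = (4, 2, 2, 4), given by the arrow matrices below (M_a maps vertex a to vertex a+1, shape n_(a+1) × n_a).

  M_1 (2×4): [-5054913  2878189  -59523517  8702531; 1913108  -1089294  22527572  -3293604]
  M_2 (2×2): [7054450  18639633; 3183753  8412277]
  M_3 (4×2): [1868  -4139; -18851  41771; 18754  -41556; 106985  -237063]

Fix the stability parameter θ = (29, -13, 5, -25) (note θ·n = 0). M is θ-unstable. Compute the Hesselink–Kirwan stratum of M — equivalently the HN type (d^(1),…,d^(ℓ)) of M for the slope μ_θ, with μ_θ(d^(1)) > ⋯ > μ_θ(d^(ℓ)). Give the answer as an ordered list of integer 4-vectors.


Barcode: M ≅ I[1,1]^2, I[1,4]^2, I[4,4]^2. HN layers by μ_θ (3 steps, strictly decreasing):
  μ^(1)=29; μ^(2)=-1; μ^(3)=-25

((2, 0, 0, 0); (2, 2, 2, 2); (0, 0, 0, 2))


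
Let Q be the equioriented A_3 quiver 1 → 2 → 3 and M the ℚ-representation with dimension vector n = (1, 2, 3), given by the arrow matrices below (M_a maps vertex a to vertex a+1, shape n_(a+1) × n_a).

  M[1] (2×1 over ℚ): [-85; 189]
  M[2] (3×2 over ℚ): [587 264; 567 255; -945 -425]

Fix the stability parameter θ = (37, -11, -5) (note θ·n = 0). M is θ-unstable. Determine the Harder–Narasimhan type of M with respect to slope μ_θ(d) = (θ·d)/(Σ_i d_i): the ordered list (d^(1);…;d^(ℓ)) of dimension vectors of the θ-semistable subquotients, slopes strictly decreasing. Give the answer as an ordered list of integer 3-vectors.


Via rank(M_{q-1}∘⋯∘M_p): M ≅ I[1,3], I[2,3], I[3,3].
μ_θ-semistable layers: μ^(1)=7; μ^(2)=-5; μ^(3)=-11

((1, 1, 1); (0, 0, 2); (0, 1, 0))


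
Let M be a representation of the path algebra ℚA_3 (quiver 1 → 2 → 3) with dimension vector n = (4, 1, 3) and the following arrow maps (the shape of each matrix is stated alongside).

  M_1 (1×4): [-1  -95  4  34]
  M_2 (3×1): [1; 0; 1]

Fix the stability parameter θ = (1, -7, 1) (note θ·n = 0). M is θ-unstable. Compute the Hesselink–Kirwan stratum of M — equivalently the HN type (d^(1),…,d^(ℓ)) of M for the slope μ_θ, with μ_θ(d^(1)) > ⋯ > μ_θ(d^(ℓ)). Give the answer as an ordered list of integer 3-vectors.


Via rank(M_{q-1}∘⋯∘M_p): M ≅ I[1,1]^3, I[1,3], I[3,3]^2.
μ_θ-semistable layers: μ^(1)=1; μ^(2)=-3

((3, 0, 3); (1, 1, 0))


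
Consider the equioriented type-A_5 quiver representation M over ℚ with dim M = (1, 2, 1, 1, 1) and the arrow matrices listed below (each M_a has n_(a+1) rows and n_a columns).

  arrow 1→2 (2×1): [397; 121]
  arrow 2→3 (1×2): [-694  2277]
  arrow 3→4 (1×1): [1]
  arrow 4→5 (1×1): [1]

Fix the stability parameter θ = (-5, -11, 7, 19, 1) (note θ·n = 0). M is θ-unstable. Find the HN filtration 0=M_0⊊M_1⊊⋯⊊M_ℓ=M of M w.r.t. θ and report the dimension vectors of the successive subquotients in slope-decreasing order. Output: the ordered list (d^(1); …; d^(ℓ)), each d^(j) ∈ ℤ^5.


Via rank(M_{q-1}∘⋯∘M_p): M ≅ I[1,5], I[2,2].
μ_θ-semistable layers: μ^(1)=10; μ^(2)=7; μ^(3)=-8; μ^(4)=-11

((0, 0, 0, 1, 1); (0, 0, 1, 0, 0); (1, 1, 0, 0, 0); (0, 1, 0, 0, 0))


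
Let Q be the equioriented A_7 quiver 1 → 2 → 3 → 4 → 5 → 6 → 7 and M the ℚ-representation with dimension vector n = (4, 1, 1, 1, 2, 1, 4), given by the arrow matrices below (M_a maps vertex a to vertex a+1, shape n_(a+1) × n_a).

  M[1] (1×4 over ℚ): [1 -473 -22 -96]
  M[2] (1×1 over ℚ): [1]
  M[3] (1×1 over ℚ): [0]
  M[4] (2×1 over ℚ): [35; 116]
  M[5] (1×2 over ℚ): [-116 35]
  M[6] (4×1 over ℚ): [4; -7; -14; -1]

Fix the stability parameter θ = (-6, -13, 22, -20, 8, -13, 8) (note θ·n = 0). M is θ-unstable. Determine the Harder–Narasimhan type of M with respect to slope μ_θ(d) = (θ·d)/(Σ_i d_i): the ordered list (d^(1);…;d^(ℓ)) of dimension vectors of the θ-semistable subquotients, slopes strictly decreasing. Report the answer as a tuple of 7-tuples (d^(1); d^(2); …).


Interval decomposition of M: I[1,1]^3, I[1,3], I[4,5], I[5,7], I[7,7]^3.
HN type (ℓ=6): μ^(1)=22; μ^(2)=8; μ^(3)=-5/2; μ^(4)=-6; μ^(5)=-19/2; μ^(6)=-20

((0, 0, 1, 0, 0, 0, 0); (0, 0, 0, 0, 1, 0, 4); (0, 0, 0, 0, 1, 1, 0); (3, 0, 0, 0, 0, 0, 0); (1, 1, 0, 0, 0, 0, 0); (0, 0, 0, 1, 0, 0, 0))


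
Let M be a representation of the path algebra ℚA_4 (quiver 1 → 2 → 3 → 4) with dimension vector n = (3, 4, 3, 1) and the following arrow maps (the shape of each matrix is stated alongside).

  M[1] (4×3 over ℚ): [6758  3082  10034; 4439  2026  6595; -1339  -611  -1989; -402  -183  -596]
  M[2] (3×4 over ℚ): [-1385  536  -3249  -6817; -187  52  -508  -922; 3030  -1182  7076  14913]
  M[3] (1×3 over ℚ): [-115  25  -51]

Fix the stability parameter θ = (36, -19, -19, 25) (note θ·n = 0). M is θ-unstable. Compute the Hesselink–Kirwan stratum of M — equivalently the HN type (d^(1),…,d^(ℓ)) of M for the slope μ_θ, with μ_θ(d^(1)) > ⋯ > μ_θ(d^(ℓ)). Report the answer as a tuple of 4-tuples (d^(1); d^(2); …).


Barcode: M ≅ I[1,1], I[1,3], I[1,4], I[2,2], I[2,3]. HN layers by μ_θ (4 steps, strictly decreasing):
  μ^(1)=36; μ^(2)=25; μ^(3)=-2/3; μ^(4)=-19

((1, 0, 0, 0); (0, 0, 0, 1); (2, 2, 2, 0); (0, 2, 1, 0))


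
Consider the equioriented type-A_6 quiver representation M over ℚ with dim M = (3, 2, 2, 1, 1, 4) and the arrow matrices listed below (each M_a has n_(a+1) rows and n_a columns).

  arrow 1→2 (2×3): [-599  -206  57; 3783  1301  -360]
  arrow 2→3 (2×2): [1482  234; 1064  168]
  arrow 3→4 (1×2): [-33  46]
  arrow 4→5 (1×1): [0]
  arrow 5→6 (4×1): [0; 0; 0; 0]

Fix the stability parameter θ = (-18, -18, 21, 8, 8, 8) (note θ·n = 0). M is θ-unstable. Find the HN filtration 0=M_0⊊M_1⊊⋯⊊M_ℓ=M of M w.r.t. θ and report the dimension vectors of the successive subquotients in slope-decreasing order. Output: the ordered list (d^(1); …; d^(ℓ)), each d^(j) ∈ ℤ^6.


Barcode: M ≅ I[1,1], I[1,2], I[1,4], I[3,3], I[5,5], I[6,6]^4. HN layers by μ_θ (4 steps, strictly decreasing):
  μ^(1)=21; μ^(2)=29/2; μ^(3)=8; μ^(4)=-18

((0, 0, 1, 0, 0, 0); (0, 0, 1, 1, 0, 0); (0, 0, 0, 0, 1, 4); (3, 2, 0, 0, 0, 0))


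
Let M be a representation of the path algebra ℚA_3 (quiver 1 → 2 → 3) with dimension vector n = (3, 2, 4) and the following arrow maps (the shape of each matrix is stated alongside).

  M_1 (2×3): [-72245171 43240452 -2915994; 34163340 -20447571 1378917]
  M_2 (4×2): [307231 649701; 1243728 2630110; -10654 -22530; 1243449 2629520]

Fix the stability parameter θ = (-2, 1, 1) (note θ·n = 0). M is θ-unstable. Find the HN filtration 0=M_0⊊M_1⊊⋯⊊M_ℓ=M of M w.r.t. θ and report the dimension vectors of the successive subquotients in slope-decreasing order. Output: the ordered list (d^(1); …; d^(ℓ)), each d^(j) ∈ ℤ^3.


Interval decomposition of M: I[1,1], I[1,3]^2, I[3,3]^2.
HN type (ℓ=2): μ^(1)=1; μ^(2)=-2

((0, 2, 4); (3, 0, 0))


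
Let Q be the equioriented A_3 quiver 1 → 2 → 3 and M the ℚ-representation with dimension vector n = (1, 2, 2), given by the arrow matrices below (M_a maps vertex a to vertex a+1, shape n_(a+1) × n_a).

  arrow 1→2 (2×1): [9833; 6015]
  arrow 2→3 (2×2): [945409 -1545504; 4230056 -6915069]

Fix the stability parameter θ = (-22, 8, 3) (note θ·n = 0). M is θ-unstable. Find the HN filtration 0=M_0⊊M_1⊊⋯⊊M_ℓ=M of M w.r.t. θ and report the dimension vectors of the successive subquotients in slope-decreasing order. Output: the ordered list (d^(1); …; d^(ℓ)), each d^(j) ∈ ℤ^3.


Via rank(M_{q-1}∘⋯∘M_p): M ≅ I[1,3], I[2,3].
μ_θ-semistable layers: μ^(1)=11/2; μ^(2)=-22

((0, 2, 2); (1, 0, 0))


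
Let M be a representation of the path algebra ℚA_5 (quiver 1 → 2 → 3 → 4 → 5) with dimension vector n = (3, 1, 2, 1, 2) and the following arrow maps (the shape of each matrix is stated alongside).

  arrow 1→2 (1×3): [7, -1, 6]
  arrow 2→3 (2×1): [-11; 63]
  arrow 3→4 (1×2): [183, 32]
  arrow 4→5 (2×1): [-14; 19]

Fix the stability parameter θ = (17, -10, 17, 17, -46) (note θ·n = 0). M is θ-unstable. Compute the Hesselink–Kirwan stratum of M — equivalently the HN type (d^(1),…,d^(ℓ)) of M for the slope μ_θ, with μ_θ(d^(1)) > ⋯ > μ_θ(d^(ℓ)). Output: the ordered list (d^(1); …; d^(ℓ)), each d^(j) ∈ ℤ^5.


Barcode: M ≅ I[1,1]^2, I[1,5], I[3,3], I[5,5]. HN layers by μ_θ (3 steps, strictly decreasing):
  μ^(1)=17; μ^(2)=-1; μ^(3)=-46

((2, 0, 1, 0, 0); (1, 1, 1, 1, 1); (0, 0, 0, 0, 1))


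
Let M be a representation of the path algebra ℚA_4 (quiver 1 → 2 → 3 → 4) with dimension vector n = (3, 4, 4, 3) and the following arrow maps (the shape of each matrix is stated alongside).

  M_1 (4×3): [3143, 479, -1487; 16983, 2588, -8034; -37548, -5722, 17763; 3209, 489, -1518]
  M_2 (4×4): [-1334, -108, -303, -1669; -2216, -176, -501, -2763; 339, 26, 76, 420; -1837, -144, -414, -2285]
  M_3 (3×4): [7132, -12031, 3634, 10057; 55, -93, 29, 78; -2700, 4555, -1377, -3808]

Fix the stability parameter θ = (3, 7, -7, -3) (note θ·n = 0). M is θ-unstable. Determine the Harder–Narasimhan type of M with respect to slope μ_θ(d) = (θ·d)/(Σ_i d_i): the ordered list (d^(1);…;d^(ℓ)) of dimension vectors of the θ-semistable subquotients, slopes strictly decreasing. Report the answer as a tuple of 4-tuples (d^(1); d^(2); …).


Via rank(M_{q-1}∘⋯∘M_p): M ≅ I[1,2], I[1,4]^2, I[2,4], I[3,3].
μ_θ-semistable layers: μ^(1)=7; μ^(2)=3; μ^(3)=0; μ^(4)=-1; μ^(5)=-7

((0, 1, 0, 0); (1, 0, 0, 0); (2, 2, 2, 2); (0, 1, 1, 1); (0, 0, 1, 0))


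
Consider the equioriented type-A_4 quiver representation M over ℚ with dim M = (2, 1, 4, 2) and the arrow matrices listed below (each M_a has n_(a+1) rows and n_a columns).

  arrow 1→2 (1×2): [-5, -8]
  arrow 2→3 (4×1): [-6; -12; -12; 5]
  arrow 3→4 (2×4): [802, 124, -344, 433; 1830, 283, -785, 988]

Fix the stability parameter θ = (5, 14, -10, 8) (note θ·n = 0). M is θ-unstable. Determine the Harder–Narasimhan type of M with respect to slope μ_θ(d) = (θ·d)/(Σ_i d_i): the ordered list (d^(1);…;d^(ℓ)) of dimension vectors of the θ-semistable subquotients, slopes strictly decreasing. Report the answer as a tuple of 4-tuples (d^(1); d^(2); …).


Interval decomposition of M: I[1,1], I[1,4], I[3,3]^2, I[3,4].
HN type (ℓ=4): μ^(1)=8; μ^(2)=5; μ^(3)=3; μ^(4)=-10

((0, 0, 0, 2); (1, 0, 0, 0); (1, 1, 1, 0); (0, 0, 3, 0))


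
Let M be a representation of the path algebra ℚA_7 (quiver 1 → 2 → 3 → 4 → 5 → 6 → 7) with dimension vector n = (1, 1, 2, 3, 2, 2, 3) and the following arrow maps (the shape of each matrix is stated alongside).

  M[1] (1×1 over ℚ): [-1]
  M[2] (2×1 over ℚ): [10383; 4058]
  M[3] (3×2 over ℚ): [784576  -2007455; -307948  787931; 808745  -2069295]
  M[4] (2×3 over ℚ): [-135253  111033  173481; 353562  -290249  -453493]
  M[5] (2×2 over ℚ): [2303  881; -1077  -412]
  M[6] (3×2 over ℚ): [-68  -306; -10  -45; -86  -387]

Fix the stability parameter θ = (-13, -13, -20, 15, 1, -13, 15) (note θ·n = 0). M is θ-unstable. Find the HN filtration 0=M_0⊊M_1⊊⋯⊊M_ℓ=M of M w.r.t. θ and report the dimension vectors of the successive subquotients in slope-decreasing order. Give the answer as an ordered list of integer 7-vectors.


Interval decomposition of M: I[1,7], I[3,6], I[4,4], I[7,7]^2.
HN type (ℓ=4): μ^(1)=15; μ^(2)=1; μ^(3)=-46/3; μ^(4)=-20

((0, 0, 0, 1, 0, 0, 3); (0, 0, 0, 2, 2, 2, 0); (1, 1, 1, 0, 0, 0, 0); (0, 0, 1, 0, 0, 0, 0))


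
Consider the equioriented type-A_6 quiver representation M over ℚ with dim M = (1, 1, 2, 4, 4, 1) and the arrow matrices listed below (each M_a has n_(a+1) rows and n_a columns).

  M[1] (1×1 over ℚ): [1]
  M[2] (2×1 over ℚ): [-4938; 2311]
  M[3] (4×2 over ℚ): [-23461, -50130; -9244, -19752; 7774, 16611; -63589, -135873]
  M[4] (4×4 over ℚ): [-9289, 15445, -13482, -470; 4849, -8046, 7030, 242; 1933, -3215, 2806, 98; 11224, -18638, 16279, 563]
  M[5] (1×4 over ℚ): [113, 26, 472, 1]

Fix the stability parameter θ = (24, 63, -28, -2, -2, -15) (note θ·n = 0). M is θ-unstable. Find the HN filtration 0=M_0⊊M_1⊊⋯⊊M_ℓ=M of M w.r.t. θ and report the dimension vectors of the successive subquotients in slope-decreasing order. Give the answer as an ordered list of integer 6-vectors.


Via rank(M_{q-1}∘⋯∘M_p): M ≅ I[1,4], I[3,5], I[4,5], I[4,6], I[5,5].
μ_θ-semistable layers: μ^(1)=57/4; μ^(2)=-2; μ^(3)=-19/3; μ^(4)=-28

((1, 1, 1, 1, 0, 0); (0, 0, 0, 2, 3, 0); (0, 0, 0, 1, 1, 1); (0, 0, 1, 0, 0, 0))


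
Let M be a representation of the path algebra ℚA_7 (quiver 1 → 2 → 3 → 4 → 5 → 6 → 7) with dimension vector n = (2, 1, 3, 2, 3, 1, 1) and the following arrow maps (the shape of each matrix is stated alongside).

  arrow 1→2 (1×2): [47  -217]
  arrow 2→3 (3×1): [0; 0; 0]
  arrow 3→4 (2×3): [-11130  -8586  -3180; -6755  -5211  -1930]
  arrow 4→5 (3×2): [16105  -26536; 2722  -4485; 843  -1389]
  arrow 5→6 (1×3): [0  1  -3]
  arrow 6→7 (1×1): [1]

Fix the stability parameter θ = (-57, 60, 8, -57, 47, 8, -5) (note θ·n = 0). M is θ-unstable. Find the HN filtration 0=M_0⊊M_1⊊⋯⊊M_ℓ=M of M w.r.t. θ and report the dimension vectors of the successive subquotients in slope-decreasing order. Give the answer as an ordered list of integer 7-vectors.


Via rank(M_{q-1}∘⋯∘M_p): M ≅ I[1,1], I[1,2], I[3,3]^2, I[3,5], I[4,7], I[5,5].
μ_θ-semistable layers: μ^(1)=60; μ^(2)=47; μ^(3)=50/3; μ^(4)=8; μ^(5)=-49/2; μ^(6)=-57

((0, 1, 0, 0, 0, 0, 0); (0, 0, 0, 0, 2, 0, 0); (0, 0, 0, 0, 1, 1, 1); (0, 0, 2, 0, 0, 0, 0); (0, 0, 1, 1, 0, 0, 0); (2, 0, 0, 1, 0, 0, 0))


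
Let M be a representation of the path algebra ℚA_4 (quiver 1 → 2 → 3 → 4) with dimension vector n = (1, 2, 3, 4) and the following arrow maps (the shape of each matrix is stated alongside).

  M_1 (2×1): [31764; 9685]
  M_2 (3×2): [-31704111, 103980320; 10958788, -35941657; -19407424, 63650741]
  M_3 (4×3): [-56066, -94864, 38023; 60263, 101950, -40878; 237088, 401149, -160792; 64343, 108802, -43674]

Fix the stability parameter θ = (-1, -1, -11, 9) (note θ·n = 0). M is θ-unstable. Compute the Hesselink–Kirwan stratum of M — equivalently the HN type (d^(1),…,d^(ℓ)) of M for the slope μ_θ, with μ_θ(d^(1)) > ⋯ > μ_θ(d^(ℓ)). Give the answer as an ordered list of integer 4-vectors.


Barcode: M ≅ I[1,4], I[2,4], I[3,4], I[4,4]. HN layers by μ_θ (4 steps, strictly decreasing):
  μ^(1)=9; μ^(2)=-13/3; μ^(3)=-6; μ^(4)=-11

((0, 0, 0, 4); (1, 1, 1, 0); (0, 1, 1, 0); (0, 0, 1, 0))


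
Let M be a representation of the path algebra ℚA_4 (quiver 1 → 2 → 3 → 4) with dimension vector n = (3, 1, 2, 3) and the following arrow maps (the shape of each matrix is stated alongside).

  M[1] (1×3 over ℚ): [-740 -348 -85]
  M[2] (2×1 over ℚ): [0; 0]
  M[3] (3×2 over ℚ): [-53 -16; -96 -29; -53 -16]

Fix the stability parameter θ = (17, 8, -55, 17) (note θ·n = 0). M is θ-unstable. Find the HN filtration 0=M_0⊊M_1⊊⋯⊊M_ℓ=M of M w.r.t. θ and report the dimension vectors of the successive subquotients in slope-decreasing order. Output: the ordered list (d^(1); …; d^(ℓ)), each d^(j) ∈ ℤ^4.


Interval decomposition of M: I[1,1]^2, I[1,2], I[3,4]^2, I[4,4].
HN type (ℓ=3): μ^(1)=17; μ^(2)=25/2; μ^(3)=-55

((2, 0, 0, 3); (1, 1, 0, 0); (0, 0, 2, 0))


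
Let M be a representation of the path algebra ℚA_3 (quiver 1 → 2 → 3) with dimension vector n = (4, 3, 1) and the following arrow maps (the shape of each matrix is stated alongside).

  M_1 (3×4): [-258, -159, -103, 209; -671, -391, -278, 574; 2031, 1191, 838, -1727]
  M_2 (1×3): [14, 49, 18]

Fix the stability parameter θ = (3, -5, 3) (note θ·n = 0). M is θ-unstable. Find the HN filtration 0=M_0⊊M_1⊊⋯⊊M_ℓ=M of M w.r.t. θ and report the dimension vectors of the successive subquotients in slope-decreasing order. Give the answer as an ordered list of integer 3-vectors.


Via rank(M_{q-1}∘⋯∘M_p): M ≅ I[1,1], I[1,2]^2, I[1,3].
μ_θ-semistable layers: μ^(1)=3; μ^(2)=-1

((1, 0, 1); (3, 3, 0))


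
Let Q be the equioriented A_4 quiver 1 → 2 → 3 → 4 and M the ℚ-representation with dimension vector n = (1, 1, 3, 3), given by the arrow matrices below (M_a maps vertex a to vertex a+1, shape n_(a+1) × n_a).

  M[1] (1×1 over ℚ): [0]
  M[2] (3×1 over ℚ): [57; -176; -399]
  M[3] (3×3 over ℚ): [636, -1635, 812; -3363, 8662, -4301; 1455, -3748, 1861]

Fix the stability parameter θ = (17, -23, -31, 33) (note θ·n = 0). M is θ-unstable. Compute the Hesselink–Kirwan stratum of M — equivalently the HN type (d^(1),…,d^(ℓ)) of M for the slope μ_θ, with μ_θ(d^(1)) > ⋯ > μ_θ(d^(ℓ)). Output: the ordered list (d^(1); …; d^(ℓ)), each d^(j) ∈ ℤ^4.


Via rank(M_{q-1}∘⋯∘M_p): M ≅ I[1,1], I[2,4], I[3,4]^2.
μ_θ-semistable layers: μ^(1)=33; μ^(2)=17; μ^(3)=-27; μ^(4)=-31

((0, 0, 0, 3); (1, 0, 0, 0); (0, 1, 1, 0); (0, 0, 2, 0))


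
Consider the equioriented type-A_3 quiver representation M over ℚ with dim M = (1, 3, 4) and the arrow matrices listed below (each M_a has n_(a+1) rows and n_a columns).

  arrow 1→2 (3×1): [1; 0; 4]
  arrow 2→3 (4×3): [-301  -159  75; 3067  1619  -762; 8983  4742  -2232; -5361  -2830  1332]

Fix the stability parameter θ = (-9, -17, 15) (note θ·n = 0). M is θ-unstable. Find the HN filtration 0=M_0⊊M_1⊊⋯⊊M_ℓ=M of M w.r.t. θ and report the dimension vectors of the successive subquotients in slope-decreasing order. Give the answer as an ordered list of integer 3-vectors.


Via rank(M_{q-1}∘⋯∘M_p): M ≅ I[1,3], I[2,3]^2, I[3,3].
μ_θ-semistable layers: μ^(1)=15; μ^(2)=-13; μ^(3)=-17

((0, 0, 4); (1, 1, 0); (0, 2, 0))
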